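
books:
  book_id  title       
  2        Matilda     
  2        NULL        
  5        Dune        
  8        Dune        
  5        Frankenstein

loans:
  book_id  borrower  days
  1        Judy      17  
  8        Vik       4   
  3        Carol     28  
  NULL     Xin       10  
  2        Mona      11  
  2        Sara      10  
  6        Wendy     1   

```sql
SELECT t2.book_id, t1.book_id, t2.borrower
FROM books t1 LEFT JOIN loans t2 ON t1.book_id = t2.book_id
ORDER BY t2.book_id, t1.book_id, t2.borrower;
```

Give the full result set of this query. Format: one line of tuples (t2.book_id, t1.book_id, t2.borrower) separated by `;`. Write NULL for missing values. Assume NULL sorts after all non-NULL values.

LEFT JOIN keeps every row from `books`; unmatched rows get NULL for `loans`'s columns.
Matching on t1.book_id = t2.book_id. A NULL in a compared column never satisfies the condition.
Matched pairs: 5; unmatched t1 rows kept: 2.

(2, 2, Mona); (2, 2, Mona); (2, 2, Sara); (2, 2, Sara); (8, 8, Vik); (NULL, 5, NULL); (NULL, 5, NULL)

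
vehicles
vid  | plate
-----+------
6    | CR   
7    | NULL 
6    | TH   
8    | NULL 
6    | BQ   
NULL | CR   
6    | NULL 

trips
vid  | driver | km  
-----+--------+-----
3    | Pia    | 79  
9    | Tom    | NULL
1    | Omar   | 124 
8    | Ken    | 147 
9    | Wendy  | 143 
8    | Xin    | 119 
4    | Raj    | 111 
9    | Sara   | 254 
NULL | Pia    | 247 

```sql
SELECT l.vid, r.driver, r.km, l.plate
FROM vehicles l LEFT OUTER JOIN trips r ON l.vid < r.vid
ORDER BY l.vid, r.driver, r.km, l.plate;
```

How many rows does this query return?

LEFT JOIN keeps every row from `vehicles`; unmatched rows get NULL for `trips`'s columns.
Matching on l.vid < r.vid. A NULL in a compared column never satisfies the condition.
- l row (vid=6): matches 5 r row(s) → 5 output row(s).
- l row (vid=7): matches 5 r row(s) → 5 output row(s).
- l row (vid=6): matches 5 r row(s) → 5 output row(s).
- l row (vid=8): matches 3 r row(s) → 3 output row(s).
- l row (vid=6): matches 5 r row(s) → 5 output row(s).
- l row (vid=NULL): no match → kept, r columns NULL.
- l row (vid=6): matches 5 r row(s) → 5 output row(s).
Total: 28 matched + 1 padded = 29 rows.

29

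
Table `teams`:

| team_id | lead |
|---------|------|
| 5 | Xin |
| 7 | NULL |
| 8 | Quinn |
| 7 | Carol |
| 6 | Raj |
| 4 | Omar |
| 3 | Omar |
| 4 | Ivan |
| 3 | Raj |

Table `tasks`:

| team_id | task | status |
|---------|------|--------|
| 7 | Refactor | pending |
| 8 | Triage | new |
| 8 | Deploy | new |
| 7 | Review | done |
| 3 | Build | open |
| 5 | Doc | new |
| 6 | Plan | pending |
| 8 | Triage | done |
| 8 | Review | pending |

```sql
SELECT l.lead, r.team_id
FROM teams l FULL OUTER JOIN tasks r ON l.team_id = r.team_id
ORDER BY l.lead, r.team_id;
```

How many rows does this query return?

14

FULL OUTER JOIN keeps every row from both sides; unmatched rows get NULL for the other side's columns.
Matching on l.team_id = r.team_id.
- l[0] team_id=5 → 1 match(es) in r → 1 row(s).
- l[1] team_id=7 → 2 match(es) in r → 2 row(s).
- l[2] team_id=8 → 4 match(es) in r → 4 row(s).
- l[3] team_id=7 → 2 match(es) in r → 2 row(s).
- l[4] team_id=6 → 1 match(es) in r → 1 row(s).
- l[5] team_id=4 → no match; kept with NULLs on the r side.
- l[6] team_id=3 → 1 match(es) in r → 1 row(s).
- l[7] team_id=4 → no match; kept with NULLs on the r side.
- l[8] team_id=3 → 1 match(es) in r → 1 row(s).
Total: 12 matched + 2 padded = 14 rows.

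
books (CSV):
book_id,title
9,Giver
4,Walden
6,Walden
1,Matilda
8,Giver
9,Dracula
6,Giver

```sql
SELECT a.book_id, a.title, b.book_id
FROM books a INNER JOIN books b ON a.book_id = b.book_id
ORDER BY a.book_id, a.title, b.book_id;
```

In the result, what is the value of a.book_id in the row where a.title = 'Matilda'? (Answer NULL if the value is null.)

1

INNER JOIN keeps only pairs where the ON condition holds.
Matching on a.book_id = b.book_id.
- book_id=9: 2 matching b row(s), so 2 row(s) emitted.
- book_id=4: 1 matching b row(s), so 1 row(s) emitted.
- book_id=6: 2 matching b row(s), so 2 row(s) emitted.
- book_id=1: 1 matching b row(s), so 1 row(s) emitted.
- book_id=8: 1 matching b row(s), so 1 row(s) emitted.
- book_id=9: 2 matching b row(s), so 2 row(s) emitted.
- book_id=6: 2 matching b row(s), so 2 row(s) emitted.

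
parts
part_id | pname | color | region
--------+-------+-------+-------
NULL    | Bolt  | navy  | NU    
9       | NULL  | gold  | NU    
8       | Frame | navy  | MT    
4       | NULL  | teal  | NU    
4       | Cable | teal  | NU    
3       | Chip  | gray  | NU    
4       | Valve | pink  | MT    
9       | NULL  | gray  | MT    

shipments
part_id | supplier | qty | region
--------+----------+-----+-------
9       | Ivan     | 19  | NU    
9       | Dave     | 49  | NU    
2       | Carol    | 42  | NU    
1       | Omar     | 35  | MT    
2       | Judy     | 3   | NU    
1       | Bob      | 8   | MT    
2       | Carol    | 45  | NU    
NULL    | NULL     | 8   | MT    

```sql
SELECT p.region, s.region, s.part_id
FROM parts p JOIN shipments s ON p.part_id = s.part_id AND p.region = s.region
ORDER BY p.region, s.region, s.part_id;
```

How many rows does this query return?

2

INNER JOIN keeps only pairs where the ON condition holds.
Matching on p.part_id = s.part_id AND p.region = s.region. A NULL in a compared column never satisfies the condition.
- p (part_id=NULL, region=NU) has no partner → excluded.
- p (part_id=9, region=NU) pairs with 2 row(s) of s.
- p (part_id=8, region=MT) has no partner → excluded.
- p (part_id=4, region=NU) has no partner → excluded.
- p (part_id=4, region=NU) has no partner → excluded.
- p (part_id=3, region=NU) has no partner → excluded.
- p (part_id=4, region=MT) has no partner → excluded.
- p (part_id=9, region=MT) has no partner → excluded.
Total: 2 rows.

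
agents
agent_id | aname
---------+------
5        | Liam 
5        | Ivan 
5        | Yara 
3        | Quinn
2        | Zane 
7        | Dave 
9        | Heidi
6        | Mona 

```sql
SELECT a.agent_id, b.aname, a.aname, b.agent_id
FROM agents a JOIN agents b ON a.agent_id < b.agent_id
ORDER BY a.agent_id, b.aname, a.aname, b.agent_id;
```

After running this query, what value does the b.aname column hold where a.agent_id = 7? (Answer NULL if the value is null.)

Heidi

INNER JOIN keeps only pairs where the ON condition holds.
Matching on a.agent_id < b.agent_id.
Matched pairs: 25.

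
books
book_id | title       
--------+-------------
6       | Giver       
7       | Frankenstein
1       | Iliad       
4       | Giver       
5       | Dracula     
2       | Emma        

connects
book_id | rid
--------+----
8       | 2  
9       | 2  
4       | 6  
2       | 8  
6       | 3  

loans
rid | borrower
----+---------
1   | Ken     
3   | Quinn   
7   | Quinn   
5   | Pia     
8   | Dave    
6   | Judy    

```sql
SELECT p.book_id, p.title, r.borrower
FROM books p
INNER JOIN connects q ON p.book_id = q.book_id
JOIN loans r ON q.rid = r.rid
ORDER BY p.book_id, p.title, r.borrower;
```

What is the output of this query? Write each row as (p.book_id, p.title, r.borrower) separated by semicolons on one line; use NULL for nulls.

Step 1 — p INNER JOIN q on book_id → 3 row(s).
Then INNER JOIN `loans r` on rid: keep only rows whose q.rid appears in r.

(2, Emma, Dave); (4, Giver, Judy); (6, Giver, Quinn)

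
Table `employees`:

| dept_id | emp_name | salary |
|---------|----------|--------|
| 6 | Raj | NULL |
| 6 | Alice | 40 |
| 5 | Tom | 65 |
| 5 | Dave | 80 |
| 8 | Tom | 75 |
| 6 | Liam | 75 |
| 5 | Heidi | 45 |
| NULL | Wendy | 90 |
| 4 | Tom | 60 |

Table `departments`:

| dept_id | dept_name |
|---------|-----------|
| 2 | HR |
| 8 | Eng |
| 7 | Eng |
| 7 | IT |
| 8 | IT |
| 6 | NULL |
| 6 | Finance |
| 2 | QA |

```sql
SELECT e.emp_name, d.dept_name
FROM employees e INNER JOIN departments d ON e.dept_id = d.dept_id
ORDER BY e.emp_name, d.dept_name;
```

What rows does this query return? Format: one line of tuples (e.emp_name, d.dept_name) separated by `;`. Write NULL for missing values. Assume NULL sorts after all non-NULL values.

INNER JOIN keeps only pairs where the ON condition holds.
Matching on e.dept_id = d.dept_id. A NULL in a compared column never satisfies the condition.
- dept_id=6: 2 matching d row(s), so 2 row(s) emitted.
- dept_id=6: 2 matching d row(s), so 2 row(s) emitted.
- dept_id=5: no matching d row, dropped.
- dept_id=5: no matching d row, dropped.
- dept_id=8: 2 matching d row(s), so 2 row(s) emitted.
- dept_id=6: 2 matching d row(s), so 2 row(s) emitted.
- dept_id=5: no matching d row, dropped.
- dept_id=NULL: no matching d row, dropped.
- dept_id=4: no matching d row, dropped.
After projecting and ordering:
e.emp_name | d.dept_name
Alice | Finance
Alice | NULL
Liam | Finance
Liam | NULL
Raj | Finance
Raj | NULL
Tom | Eng
Tom | IT

(Alice, Finance); (Alice, NULL); (Liam, Finance); (Liam, NULL); (Raj, Finance); (Raj, NULL); (Tom, Eng); (Tom, IT)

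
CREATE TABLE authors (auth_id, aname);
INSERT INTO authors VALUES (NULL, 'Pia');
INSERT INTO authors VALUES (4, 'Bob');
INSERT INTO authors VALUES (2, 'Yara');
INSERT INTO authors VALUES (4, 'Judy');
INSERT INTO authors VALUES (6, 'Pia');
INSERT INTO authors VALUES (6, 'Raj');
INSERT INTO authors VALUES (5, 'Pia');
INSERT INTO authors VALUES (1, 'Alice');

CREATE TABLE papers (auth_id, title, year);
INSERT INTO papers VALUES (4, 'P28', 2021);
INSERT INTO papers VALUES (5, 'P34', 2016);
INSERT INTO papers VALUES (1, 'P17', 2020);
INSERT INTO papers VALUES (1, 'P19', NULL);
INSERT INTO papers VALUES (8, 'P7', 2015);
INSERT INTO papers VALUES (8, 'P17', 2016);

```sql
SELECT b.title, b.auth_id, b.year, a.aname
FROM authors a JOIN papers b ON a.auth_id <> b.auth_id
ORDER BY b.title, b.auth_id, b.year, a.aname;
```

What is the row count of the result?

37

INNER JOIN keeps only pairs where the ON condition holds.
Matching on a.auth_id <> b.auth_id. A NULL in a compared column never satisfies the condition.
- a[0] auth_id=NULL → no match; dropped.
- a[1] auth_id=4 → 5 match(es) in b → 5 row(s).
- a[2] auth_id=2 → 6 match(es) in b → 6 row(s).
- a[3] auth_id=4 → 5 match(es) in b → 5 row(s).
- a[4] auth_id=6 → 6 match(es) in b → 6 row(s).
- a[5] auth_id=6 → 6 match(es) in b → 6 row(s).
- a[6] auth_id=5 → 5 match(es) in b → 5 row(s).
- a[7] auth_id=1 → 4 match(es) in b → 4 row(s).
Total: 37 rows.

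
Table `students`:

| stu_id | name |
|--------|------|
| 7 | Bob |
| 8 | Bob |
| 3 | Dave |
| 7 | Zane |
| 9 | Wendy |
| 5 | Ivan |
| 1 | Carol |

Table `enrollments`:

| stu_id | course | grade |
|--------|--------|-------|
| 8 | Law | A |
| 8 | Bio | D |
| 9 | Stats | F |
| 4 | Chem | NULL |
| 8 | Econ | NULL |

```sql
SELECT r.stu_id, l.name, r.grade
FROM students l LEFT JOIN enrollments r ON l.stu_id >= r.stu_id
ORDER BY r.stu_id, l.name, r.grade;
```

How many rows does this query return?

14

LEFT JOIN keeps every row from `students`; unmatched rows get NULL for `enrollments`'s columns.
Matching on l.stu_id >= r.stu_id.
- l (stu_id=7) pairs with 1 row(s) of r.
- l (stu_id=8) pairs with 4 row(s) of r.
- l (stu_id=3) has no partner → padded with NULL.
- l (stu_id=7) pairs with 1 row(s) of r.
- l (stu_id=9) pairs with 5 row(s) of r.
- l (stu_id=5) pairs with 1 row(s) of r.
- l (stu_id=1) has no partner → padded with NULL.
Total: 12 matched + 2 padded = 14 rows.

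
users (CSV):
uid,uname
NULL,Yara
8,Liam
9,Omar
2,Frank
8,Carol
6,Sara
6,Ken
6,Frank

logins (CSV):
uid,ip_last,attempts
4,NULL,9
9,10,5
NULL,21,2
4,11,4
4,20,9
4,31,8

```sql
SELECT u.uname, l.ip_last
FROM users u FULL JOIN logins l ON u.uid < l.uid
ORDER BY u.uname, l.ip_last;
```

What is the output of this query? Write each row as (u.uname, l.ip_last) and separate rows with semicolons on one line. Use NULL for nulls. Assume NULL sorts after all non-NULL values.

FULL OUTER JOIN keeps every row from both sides; unmatched rows get NULL for the other side's columns.
Matching on u.uid < l.uid. A NULL in a compared column never satisfies the condition.
- u[0] uid=NULL → no match; kept with NULLs on the l side.
- u[1] uid=8 → 1 match(es) in l → 1 row(s).
- u[2] uid=9 → no match; kept with NULLs on the l side.
- u[3] uid=2 → 5 match(es) in l → 5 row(s).
- u[4] uid=8 → 1 match(es) in l → 1 row(s).
- u[5] uid=6 → 1 match(es) in l → 1 row(s).
- u[6] uid=6 → 1 match(es) in l → 1 row(s).
- u[7] uid=6 → 1 match(es) in l → 1 row(s).
- 1 row(s) from l found no u partner → padded with NULL.

(Carol, 10); (Frank, 10); (Frank, 10); (Frank, 11); (Frank, 20); (Frank, 31); (Frank, NULL); (Ken, 10); (Liam, 10); (Omar, NULL); (Sara, 10); (Yara, NULL); (NULL, 21)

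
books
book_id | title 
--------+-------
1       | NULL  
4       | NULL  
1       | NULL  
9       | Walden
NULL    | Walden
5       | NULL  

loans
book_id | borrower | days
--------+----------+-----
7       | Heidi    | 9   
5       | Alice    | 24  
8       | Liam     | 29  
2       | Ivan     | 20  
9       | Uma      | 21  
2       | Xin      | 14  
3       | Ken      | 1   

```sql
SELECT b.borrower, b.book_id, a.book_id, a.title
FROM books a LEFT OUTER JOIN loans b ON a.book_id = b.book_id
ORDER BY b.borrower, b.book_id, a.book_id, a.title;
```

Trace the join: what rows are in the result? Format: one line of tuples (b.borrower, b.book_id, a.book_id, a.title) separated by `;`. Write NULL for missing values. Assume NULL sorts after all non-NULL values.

(Alice, 5, 5, NULL); (Uma, 9, 9, Walden); (NULL, NULL, 1, NULL); (NULL, NULL, 1, NULL); (NULL, NULL, 4, NULL); (NULL, NULL, NULL, Walden)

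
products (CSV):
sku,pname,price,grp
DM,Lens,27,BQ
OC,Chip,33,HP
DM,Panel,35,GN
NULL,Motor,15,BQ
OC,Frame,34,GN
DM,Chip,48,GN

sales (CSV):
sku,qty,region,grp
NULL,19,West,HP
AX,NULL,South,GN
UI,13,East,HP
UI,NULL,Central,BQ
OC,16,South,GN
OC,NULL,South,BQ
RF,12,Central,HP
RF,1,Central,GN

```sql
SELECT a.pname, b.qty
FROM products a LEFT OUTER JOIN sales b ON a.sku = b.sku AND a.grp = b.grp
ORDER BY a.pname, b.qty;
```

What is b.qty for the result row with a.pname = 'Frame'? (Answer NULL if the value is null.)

LEFT JOIN keeps every row from `products`; unmatched rows get NULL for `sales`'s columns.
Matching on a.sku = b.sku AND a.grp = b.grp. A NULL in a compared column never satisfies the condition.
Matched pairs: 1; unmatched a rows kept: 5.

16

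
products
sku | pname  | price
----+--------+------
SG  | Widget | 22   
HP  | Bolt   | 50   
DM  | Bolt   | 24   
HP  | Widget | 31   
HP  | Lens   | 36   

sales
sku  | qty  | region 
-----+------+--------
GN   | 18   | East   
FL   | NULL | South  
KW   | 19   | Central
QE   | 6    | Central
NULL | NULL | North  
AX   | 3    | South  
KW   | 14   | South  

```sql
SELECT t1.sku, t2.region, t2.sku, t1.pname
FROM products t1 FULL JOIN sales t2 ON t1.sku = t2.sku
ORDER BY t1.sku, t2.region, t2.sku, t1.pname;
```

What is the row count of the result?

FULL OUTER JOIN keeps every row from both sides; unmatched rows get NULL for the other side's columns.
Matching on t1.sku = t2.sku. A NULL in a compared column never satisfies the condition.
- t1 (sku=SG) has no partner → padded with NULL.
- t1 (sku=HP) has no partner → padded with NULL.
- t1 (sku=DM) has no partner → padded with NULL.
- t1 (sku=HP) has no partner → padded with NULL.
- t1 (sku=HP) has no partner → padded with NULL.
- 7 t2 row(s) had no t1 match → kept, t1 columns NULL.
Total: 0 matched + 12 padded = 12 rows.

12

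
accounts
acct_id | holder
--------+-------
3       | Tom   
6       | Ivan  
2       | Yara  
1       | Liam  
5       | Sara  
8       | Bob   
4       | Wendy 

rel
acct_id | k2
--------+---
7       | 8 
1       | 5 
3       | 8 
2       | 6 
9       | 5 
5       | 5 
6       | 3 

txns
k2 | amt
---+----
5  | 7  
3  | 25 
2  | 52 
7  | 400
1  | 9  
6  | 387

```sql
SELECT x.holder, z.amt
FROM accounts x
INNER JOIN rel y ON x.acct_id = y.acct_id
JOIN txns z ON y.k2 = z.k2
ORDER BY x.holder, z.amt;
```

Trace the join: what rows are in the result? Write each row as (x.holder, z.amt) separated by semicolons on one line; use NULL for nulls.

Step 1 — x INNER JOIN y on acct_id → 5 row(s).
Then INNER JOIN `txns z` on k2: keep only rows whose y.k2 appears in z.

(Ivan, 25); (Liam, 7); (Sara, 7); (Yara, 387)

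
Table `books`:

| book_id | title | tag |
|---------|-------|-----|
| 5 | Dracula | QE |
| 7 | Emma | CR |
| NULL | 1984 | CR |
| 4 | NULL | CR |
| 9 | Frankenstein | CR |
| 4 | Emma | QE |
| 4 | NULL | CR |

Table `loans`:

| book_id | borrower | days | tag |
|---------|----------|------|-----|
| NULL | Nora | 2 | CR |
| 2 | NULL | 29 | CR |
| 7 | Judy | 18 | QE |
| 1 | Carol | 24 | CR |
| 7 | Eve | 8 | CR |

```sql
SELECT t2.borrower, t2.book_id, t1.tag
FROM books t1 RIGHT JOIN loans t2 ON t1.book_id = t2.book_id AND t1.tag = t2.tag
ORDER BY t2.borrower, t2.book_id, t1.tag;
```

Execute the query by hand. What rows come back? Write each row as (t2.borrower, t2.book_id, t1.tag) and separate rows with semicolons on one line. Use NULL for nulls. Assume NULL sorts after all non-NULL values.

(Carol, 1, NULL); (Eve, 7, CR); (Judy, 7, NULL); (Nora, NULL, NULL); (NULL, 2, NULL)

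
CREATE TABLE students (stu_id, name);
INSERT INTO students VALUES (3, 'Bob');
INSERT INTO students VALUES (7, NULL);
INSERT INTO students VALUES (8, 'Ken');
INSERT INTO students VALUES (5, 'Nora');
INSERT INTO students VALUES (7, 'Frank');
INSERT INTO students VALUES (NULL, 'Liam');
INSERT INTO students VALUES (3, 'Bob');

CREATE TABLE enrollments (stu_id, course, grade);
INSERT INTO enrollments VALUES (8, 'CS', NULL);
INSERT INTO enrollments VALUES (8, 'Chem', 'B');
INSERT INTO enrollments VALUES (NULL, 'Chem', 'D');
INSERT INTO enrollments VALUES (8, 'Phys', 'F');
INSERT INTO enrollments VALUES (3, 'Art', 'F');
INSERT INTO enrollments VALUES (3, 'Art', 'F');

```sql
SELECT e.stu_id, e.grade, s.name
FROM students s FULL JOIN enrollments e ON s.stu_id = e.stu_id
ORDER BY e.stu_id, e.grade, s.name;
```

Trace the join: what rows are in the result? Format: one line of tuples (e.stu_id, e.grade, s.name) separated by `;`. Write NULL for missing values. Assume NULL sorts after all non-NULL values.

FULL OUTER JOIN keeps every row from both sides; unmatched rows get NULL for the other side's columns.
Matching on s.stu_id = e.stu_id. A NULL in a compared column never satisfies the condition.
Matched pairs: 7; unmatched s rows kept: 4; unmatched e rows kept: 1.

(3, F, Bob); (3, F, Bob); (3, F, Bob); (3, F, Bob); (8, B, Ken); (8, F, Ken); (8, NULL, Ken); (NULL, D, NULL); (NULL, NULL, Frank); (NULL, NULL, Liam); (NULL, NULL, Nora); (NULL, NULL, NULL)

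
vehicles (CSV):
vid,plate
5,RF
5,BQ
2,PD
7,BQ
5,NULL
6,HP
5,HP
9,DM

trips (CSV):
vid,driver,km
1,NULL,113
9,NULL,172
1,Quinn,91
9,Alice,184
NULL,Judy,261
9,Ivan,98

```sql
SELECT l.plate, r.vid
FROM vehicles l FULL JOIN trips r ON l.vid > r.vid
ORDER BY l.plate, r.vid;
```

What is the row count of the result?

FULL OUTER JOIN keeps every row from both sides; unmatched rows get NULL for the other side's columns.
Matching on l.vid > r.vid. A NULL in a compared column never satisfies the condition.
- vid=5: 2 matching r row(s), so 2 row(s) emitted.
- vid=5: 2 matching r row(s), so 2 row(s) emitted.
- vid=2: 2 matching r row(s), so 2 row(s) emitted.
- vid=7: 2 matching r row(s), so 2 row(s) emitted.
- vid=5: 2 matching r row(s), so 2 row(s) emitted.
- vid=6: 2 matching r row(s), so 2 row(s) emitted.
- vid=5: 2 matching r row(s), so 2 row(s) emitted.
- vid=9: 2 matching r row(s), so 2 row(s) emitted.
- plus 4 unmatched r row(s), each kept with NULL l columns.
Total: 16 matched + 4 padded = 20 rows.

20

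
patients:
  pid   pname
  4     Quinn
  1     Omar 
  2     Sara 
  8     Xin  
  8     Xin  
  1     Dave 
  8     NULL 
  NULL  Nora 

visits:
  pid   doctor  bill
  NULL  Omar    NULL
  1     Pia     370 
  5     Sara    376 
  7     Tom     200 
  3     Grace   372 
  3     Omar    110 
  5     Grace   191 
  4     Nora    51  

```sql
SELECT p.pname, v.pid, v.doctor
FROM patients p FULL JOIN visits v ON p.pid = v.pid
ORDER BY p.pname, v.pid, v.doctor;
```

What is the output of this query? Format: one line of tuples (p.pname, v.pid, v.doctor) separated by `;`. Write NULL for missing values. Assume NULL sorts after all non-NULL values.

(Dave, 1, Pia); (Nora, NULL, NULL); (Omar, 1, Pia); (Quinn, 4, Nora); (Sara, NULL, NULL); (Xin, NULL, NULL); (Xin, NULL, NULL); (NULL, 3, Grace); (NULL, 3, Omar); (NULL, 5, Grace); (NULL, 5, Sara); (NULL, 7, Tom); (NULL, NULL, Omar); (NULL, NULL, NULL)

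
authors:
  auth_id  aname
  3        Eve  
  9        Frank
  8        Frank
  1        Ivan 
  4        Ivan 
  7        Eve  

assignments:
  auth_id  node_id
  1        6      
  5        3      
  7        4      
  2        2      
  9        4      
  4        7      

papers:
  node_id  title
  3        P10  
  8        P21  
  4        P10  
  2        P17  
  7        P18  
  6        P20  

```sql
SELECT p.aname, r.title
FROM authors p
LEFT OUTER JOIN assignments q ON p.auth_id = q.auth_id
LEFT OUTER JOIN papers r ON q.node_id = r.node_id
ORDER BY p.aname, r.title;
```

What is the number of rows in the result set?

6

Evaluate left to right. First `authors p LEFT JOIN assignments q` on auth_id: 6 row(s).
Then LEFT JOIN `papers r` on node_id: each of those 6 rows is kept; rows whose q.node_id has no match in r get NULL for r's columns.
Result: 6 row(s).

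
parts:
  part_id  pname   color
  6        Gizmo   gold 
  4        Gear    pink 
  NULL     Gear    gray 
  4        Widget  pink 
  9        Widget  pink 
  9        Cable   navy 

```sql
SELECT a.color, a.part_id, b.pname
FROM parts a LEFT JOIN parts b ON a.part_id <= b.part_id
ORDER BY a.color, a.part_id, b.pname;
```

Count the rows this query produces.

18

LEFT JOIN keeps every row from `parts a`; unmatched rows get NULL for `parts b`'s columns.
Matching on a.part_id <= b.part_id. A NULL in a compared column never satisfies the condition.
- a (part_id=6) pairs with 3 row(s) of b.
- a (part_id=4) pairs with 5 row(s) of b.
- a (part_id=NULL) has no partner → padded with NULL.
- a (part_id=4) pairs with 5 row(s) of b.
- a (part_id=9) pairs with 2 row(s) of b.
- a (part_id=9) pairs with 2 row(s) of b.
Total: 17 matched + 1 padded = 18 rows.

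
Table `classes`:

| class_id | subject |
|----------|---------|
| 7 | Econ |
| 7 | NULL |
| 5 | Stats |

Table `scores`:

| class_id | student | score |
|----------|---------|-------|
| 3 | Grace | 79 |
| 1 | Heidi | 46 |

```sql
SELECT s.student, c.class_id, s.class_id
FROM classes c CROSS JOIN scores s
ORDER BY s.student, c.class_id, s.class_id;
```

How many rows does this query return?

6

CROSS JOIN pairs every row of `classes` with every row of `scores`: 3 × 2 = 6 rows.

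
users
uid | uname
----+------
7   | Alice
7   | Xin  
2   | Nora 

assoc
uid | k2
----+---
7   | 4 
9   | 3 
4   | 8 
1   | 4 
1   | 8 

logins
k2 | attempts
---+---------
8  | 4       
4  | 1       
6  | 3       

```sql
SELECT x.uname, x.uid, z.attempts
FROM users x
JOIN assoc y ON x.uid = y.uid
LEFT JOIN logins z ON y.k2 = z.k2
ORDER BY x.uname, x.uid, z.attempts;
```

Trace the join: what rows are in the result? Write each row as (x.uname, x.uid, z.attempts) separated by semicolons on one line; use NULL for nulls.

(Alice, 7, 1); (Xin, 7, 1)

Step 1 — x INNER JOIN y on uid → 2 row(s).
Then LEFT JOIN `logins z` on k2: each of those 2 rows is kept; rows whose y.k2 has no match in z get NULL for z's columns.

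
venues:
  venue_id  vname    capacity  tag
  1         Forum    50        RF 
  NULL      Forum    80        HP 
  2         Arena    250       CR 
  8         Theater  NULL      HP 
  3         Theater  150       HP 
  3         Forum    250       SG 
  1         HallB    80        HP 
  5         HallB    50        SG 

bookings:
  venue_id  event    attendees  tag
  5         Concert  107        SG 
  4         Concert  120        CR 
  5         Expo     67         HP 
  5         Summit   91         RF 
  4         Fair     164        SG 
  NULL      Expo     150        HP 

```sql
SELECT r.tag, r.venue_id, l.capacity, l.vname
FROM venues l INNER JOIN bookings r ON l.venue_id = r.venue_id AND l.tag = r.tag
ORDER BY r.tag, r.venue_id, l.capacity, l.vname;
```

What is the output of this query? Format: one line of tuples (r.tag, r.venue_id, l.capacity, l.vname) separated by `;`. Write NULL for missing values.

(SG, 5, 50, HallB)

INNER JOIN keeps only pairs where the ON condition holds.
Matching on l.venue_id = r.venue_id AND l.tag = r.tag. A NULL in a compared column never satisfies the condition.
- l[0] venue_id=1, tag=RF → no match; dropped.
- l[1] venue_id=NULL, tag=HP → no match; dropped.
- l[2] venue_id=2, tag=CR → no match; dropped.
- l[3] venue_id=8, tag=HP → no match; dropped.
- l[4] venue_id=3, tag=HP → no match; dropped.
- l[5] venue_id=3, tag=SG → no match; dropped.
- l[6] venue_id=1, tag=HP → no match; dropped.
- l[7] venue_id=5, tag=SG → 1 match(es) in r → 1 row(s).
After projecting and ordering:
r.tag | r.venue_id | l.capacity | l.vname
SG | 5 | 50 | HallB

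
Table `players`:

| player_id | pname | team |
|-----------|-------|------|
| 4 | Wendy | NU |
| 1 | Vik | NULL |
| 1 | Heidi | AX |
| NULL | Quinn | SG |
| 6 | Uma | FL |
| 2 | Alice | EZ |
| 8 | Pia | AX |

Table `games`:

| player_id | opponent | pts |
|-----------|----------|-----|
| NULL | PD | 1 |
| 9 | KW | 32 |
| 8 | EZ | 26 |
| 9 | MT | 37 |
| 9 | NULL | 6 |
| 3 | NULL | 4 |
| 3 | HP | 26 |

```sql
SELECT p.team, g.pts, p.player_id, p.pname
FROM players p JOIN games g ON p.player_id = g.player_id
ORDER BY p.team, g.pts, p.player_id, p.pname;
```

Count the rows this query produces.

1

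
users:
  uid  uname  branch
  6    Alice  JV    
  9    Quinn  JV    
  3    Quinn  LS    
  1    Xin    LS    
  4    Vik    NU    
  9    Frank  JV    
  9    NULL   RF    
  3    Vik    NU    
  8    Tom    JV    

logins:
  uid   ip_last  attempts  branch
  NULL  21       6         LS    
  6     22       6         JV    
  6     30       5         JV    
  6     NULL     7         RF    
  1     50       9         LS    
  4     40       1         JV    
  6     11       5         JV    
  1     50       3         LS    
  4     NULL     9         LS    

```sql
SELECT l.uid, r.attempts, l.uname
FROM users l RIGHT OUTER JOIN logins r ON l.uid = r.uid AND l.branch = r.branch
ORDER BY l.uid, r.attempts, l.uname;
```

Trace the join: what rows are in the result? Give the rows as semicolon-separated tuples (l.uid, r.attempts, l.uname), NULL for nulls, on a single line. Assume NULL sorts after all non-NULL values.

RIGHT JOIN keeps every row from `logins`; unmatched rows get NULL for `users`'s columns.
Matching on l.uid = r.uid AND l.branch = r.branch. A NULL in a compared column never satisfies the condition.
- l[0] uid=6, branch=JV → 3 match(es) in r → 3 row(s).
- l[1] uid=9, branch=JV → no match.
- l[2] uid=3, branch=LS → no match.
- l[3] uid=1, branch=LS → 2 match(es) in r → 2 row(s).
- l[4] uid=4, branch=NU → no match.
- l[5] uid=9, branch=JV → no match.
- l[6] uid=9, branch=RF → no match.
- l[7] uid=3, branch=NU → no match.
- l[8] uid=8, branch=JV → no match.
- 4 row(s) from r found no l partner → padded with NULL.
After projecting and ordering:
l.uid | r.attempts | l.uname
1 | 3 | Xin
1 | 9 | Xin
6 | 5 | Alice
6 | 5 | Alice
6 | 6 | Alice
NULL | 1 | NULL
NULL | 6 | NULL
NULL | 7 | NULL
NULL | 9 | NULL

(1, 3, Xin); (1, 9, Xin); (6, 5, Alice); (6, 5, Alice); (6, 6, Alice); (NULL, 1, NULL); (NULL, 6, NULL); (NULL, 7, NULL); (NULL, 9, NULL)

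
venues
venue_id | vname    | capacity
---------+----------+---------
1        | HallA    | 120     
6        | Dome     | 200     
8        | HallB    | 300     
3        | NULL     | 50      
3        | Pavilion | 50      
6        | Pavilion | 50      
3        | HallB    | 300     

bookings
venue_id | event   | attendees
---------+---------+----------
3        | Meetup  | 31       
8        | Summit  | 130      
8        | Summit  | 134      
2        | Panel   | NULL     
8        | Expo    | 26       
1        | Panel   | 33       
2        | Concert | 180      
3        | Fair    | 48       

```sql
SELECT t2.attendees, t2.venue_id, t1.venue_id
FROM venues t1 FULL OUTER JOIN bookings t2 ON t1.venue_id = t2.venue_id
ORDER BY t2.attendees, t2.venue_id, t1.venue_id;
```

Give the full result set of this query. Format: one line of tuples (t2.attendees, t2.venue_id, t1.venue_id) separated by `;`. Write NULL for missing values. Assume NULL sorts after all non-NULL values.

(26, 8, 8); (31, 3, 3); (31, 3, 3); (31, 3, 3); (33, 1, 1); (48, 3, 3); (48, 3, 3); (48, 3, 3); (130, 8, 8); (134, 8, 8); (180, 2, NULL); (NULL, 2, NULL); (NULL, NULL, 6); (NULL, NULL, 6)

FULL OUTER JOIN keeps every row from both sides; unmatched rows get NULL for the other side's columns.
Matching on t1.venue_id = t2.venue_id.
Matched pairs: 10; unmatched t1 rows kept: 2; unmatched t2 rows kept: 2.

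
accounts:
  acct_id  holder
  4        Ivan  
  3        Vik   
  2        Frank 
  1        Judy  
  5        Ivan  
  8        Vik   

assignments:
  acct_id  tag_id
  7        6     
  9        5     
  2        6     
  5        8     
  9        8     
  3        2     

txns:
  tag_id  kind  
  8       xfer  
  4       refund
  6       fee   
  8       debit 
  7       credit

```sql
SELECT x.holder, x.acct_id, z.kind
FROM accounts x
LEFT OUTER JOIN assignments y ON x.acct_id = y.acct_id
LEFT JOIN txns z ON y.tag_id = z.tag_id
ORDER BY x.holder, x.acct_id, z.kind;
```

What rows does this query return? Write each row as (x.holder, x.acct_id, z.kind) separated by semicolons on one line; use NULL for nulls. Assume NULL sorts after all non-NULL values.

(Frank, 2, fee); (Ivan, 4, NULL); (Ivan, 5, debit); (Ivan, 5, xfer); (Judy, 1, NULL); (Vik, 3, NULL); (Vik, 8, NULL)

Step 1 — x LEFT JOIN y on acct_id → 6 row(s).
Then LEFT JOIN `txns z` on tag_id: each of those 6 rows is kept; rows whose y.tag_id has no match in z get NULL for z's columns.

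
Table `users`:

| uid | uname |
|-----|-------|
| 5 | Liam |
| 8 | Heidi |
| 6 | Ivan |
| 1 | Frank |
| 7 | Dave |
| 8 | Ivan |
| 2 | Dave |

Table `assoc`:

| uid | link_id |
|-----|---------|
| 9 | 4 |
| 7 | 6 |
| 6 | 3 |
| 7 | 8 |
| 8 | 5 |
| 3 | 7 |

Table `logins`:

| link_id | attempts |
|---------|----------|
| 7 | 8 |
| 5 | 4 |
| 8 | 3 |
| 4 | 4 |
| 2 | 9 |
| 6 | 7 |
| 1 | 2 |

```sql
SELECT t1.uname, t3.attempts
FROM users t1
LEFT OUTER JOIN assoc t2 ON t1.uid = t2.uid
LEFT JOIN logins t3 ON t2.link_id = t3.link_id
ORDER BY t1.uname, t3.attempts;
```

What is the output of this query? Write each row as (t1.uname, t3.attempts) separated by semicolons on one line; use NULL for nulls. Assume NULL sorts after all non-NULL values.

Joins associate left-to-right: users LEFT JOIN assoc on uid gives 8 intermediate row(s).
Then LEFT JOIN `logins t3` on link_id: each of those 8 rows is kept; rows whose t2.link_id has no match in t3 get NULL for t3's columns.

(Dave, 3); (Dave, 7); (Dave, NULL); (Frank, NULL); (Heidi, 4); (Ivan, 4); (Ivan, NULL); (Liam, NULL)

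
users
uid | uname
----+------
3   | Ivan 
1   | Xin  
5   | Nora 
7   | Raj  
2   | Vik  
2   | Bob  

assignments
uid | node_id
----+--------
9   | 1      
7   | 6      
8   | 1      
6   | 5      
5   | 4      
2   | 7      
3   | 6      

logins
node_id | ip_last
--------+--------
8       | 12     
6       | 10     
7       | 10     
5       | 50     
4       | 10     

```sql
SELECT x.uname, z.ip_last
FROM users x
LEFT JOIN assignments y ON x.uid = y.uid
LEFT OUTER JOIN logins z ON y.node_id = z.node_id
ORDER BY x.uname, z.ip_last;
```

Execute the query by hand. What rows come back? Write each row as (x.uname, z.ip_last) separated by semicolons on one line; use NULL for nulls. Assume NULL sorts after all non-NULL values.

(Bob, 10); (Ivan, 10); (Nora, 10); (Raj, 10); (Vik, 10); (Xin, NULL)

Step 1 — x LEFT JOIN y on uid → 6 row(s).
Then LEFT JOIN `logins z` on node_id: each of those 6 rows is kept; rows whose y.node_id has no match in z get NULL for z's columns.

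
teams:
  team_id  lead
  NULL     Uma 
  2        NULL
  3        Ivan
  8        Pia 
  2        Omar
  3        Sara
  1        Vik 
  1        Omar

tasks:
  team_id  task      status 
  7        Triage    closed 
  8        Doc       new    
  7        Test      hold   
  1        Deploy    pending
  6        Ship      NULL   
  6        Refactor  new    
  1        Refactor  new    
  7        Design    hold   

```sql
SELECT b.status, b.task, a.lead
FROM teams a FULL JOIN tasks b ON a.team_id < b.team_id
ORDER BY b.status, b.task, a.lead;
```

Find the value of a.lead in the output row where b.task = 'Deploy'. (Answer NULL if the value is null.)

FULL OUTER JOIN keeps every row from both sides; unmatched rows get NULL for the other side's columns.
Matching on a.team_id < b.team_id. A NULL in a compared column never satisfies the condition.
Matched pairs: 36; unmatched a rows kept: 2; unmatched b rows kept: 2.

NULL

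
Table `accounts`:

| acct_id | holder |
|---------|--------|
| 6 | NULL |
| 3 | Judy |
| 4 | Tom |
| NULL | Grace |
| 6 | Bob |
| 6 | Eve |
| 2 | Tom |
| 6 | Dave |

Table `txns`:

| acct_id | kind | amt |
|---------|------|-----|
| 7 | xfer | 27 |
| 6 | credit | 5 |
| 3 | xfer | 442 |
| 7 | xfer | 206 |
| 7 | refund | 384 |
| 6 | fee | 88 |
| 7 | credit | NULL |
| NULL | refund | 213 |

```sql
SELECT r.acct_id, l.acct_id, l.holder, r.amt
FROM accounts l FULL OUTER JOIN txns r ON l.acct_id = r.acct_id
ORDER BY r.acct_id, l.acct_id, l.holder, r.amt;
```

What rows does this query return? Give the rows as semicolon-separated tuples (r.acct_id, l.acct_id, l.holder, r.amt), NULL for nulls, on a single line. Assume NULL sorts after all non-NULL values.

FULL OUTER JOIN keeps every row from both sides; unmatched rows get NULL for the other side's columns.
Matching on l.acct_id = r.acct_id. A NULL in a compared column never satisfies the condition.
Matched pairs: 9; unmatched l rows kept: 3; unmatched r rows kept: 5.

(3, 3, Judy, 442); (6, 6, Bob, 5); (6, 6, Bob, 88); (6, 6, Dave, 5); (6, 6, Dave, 88); (6, 6, Eve, 5); (6, 6, Eve, 88); (6, 6, NULL, 5); (6, 6, NULL, 88); (7, NULL, NULL, 27); (7, NULL, NULL, 206); (7, NULL, NULL, 384); (7, NULL, NULL, NULL); (NULL, 2, Tom, NULL); (NULL, 4, Tom, NULL); (NULL, NULL, Grace, NULL); (NULL, NULL, NULL, 213)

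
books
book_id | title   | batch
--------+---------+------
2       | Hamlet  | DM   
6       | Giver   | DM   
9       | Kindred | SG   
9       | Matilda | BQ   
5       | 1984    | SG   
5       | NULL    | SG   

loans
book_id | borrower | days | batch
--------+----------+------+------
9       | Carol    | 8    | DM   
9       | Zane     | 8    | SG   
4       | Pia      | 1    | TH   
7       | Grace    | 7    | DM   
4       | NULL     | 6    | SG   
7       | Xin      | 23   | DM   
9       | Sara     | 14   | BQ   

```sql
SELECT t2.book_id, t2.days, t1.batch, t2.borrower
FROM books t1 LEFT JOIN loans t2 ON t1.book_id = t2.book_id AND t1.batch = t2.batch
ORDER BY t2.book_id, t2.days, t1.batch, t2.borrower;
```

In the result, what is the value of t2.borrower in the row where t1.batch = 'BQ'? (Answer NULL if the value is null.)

LEFT JOIN keeps every row from `books`; unmatched rows get NULL for `loans`'s columns.
Matching on t1.book_id = t2.book_id AND t1.batch = t2.batch.
Matched pairs: 2; unmatched t1 rows kept: 4.

Sara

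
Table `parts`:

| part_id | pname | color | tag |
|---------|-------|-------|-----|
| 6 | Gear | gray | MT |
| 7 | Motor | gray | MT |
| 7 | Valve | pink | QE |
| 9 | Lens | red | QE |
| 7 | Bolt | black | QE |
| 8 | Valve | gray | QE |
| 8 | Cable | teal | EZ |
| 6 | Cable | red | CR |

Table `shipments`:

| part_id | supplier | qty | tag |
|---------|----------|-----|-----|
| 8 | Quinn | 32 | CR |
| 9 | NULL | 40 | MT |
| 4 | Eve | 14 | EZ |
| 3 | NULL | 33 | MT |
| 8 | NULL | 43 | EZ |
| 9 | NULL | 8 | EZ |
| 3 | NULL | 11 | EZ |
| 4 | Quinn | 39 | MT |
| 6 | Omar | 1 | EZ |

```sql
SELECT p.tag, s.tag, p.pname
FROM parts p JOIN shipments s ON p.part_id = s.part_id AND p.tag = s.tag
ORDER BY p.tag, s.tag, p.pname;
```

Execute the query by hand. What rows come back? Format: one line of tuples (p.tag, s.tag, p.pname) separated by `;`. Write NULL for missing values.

(EZ, EZ, Cable)

INNER JOIN keeps only pairs where the ON condition holds.
Matching on p.part_id = s.part_id AND p.tag = s.tag.
- p (part_id=6, tag=MT) has no partner → excluded.
- p (part_id=7, tag=MT) has no partner → excluded.
- p (part_id=7, tag=QE) has no partner → excluded.
- p (part_id=9, tag=QE) has no partner → excluded.
- p (part_id=7, tag=QE) has no partner → excluded.
- p (part_id=8, tag=QE) has no partner → excluded.
- p (part_id=8, tag=EZ) pairs with 1 row(s) of s.
- p (part_id=6, tag=CR) has no partner → excluded.
After projecting and ordering:
p.tag | s.tag | p.pname
EZ | EZ | Cable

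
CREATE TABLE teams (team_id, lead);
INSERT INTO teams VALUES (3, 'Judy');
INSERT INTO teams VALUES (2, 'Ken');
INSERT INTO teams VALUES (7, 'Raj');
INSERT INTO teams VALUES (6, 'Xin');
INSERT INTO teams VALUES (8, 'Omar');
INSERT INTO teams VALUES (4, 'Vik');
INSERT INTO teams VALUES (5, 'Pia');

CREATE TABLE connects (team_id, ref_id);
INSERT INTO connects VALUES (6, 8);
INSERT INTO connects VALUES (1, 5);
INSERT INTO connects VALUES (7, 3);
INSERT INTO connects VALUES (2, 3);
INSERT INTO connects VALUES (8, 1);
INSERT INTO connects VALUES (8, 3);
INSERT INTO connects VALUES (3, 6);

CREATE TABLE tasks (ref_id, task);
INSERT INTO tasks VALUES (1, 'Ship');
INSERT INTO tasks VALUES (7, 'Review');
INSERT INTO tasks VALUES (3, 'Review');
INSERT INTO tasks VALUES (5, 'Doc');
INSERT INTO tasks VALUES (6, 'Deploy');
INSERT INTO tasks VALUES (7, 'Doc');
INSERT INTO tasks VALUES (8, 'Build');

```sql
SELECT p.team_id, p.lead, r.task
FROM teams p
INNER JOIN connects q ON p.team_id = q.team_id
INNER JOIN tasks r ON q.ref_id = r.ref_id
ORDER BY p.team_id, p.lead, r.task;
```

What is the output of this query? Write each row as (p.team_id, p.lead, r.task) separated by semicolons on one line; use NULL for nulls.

Step 1 — p INNER JOIN q on team_id → 6 row(s).
Then INNER JOIN `tasks r` on ref_id: keep only rows whose q.ref_id appears in r.

(2, Ken, Review); (3, Judy, Deploy); (6, Xin, Build); (7, Raj, Review); (8, Omar, Review); (8, Omar, Ship)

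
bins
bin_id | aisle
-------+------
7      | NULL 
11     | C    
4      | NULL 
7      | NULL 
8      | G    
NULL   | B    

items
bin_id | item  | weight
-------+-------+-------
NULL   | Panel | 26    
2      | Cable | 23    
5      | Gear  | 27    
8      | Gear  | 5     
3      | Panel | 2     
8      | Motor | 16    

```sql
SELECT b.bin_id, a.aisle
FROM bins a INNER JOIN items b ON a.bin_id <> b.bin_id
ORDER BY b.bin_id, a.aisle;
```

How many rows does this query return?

23

INNER JOIN keeps only pairs where the ON condition holds.
Matching on a.bin_id <> b.bin_id. A NULL in a compared column never satisfies the condition.
- a row (bin_id=7): matches 5 b row(s) → 5 output row(s).
- a row (bin_id=11): matches 5 b row(s) → 5 output row(s).
- a row (bin_id=4): matches 5 b row(s) → 5 output row(s).
- a row (bin_id=7): matches 5 b row(s) → 5 output row(s).
- a row (bin_id=8): matches 3 b row(s) → 3 output row(s).
- a row (bin_id=NULL): no match → dropped.
Total: 23 rows.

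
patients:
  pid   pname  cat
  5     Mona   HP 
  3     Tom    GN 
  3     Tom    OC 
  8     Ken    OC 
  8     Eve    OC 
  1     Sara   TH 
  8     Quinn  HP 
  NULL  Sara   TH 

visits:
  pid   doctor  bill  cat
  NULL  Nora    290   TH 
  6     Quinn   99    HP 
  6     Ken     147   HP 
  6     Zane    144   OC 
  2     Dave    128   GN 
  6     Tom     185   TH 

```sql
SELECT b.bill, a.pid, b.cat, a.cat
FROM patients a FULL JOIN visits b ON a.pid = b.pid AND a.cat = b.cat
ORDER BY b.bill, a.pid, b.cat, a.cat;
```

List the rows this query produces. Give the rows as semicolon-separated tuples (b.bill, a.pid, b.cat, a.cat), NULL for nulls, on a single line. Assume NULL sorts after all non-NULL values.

(99, NULL, HP, NULL); (128, NULL, GN, NULL); (144, NULL, OC, NULL); (147, NULL, HP, NULL); (185, NULL, TH, NULL); (290, NULL, TH, NULL); (NULL, 1, NULL, TH); (NULL, 3, NULL, GN); (NULL, 3, NULL, OC); (NULL, 5, NULL, HP); (NULL, 8, NULL, HP); (NULL, 8, NULL, OC); (NULL, 8, NULL, OC); (NULL, NULL, NULL, TH)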